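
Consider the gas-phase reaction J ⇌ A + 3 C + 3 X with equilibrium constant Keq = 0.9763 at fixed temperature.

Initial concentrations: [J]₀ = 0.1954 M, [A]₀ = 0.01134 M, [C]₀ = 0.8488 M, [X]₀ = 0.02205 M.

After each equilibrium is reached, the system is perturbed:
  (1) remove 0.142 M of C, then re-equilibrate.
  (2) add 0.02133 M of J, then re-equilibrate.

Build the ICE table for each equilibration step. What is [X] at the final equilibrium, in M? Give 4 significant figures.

[X]_eq = 0.5276 M

Q₀ = 3.8048e-07 vs Keq = 0.9763 ⇒ Q<K, forward
Step 1:
                  J         A         C         X
  Initial    0.1954   0.01134    0.8488   0.02205
  Change    -0.1532    0.1532    0.4596    0.4596
  Equil     0.04219    0.1645     1.308    0.4817
  solve Keq expr → x = 0.1532; check Q = 0.9763
Then remove 0.142 M of C.
Step 2:
                  J         A         C         X
  Initial   0.04219    0.1645     1.166    0.4817
  Change   -0.00599   0.00599   0.01797   0.01797
  Equil      0.0362    0.1705     1.184    0.4996
  solve Keq expr → x = 0.00599; check Q = 0.9763
Then add 0.02133 M of J.
Step 3:
                  J         A         C         X
  Initial   0.05753    0.1705     1.184    0.4996
  Change  -0.009319  0.009319   0.02796   0.02796
  Equil     0.04821    0.1799     1.212    0.5276
  solve Keq expr → x = 0.009319; check Q = 0.9763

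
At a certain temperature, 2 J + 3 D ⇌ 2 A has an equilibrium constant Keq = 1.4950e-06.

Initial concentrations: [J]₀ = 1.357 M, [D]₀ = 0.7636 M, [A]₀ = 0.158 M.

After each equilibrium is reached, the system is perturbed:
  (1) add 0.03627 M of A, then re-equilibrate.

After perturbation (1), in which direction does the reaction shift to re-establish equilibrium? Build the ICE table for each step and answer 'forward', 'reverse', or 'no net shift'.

Q₀ = 0.03045 vs Keq = 1.4950e-06 ⇒ Q>K, reverse
Step 1:
                  J         D         A
  I           1.357    0.7636     0.158
  C          0.1562    0.2342   -0.1562
  E           1.513    0.9978  0.001844
  solve Keq expr → x = -0.07808; check Q = 1.4950e-06
Then add 0.03627 M of A.
Step 2:
                  J         D         A
  I           1.513    0.9978   0.03811
  C         0.03607   0.05411  -0.03607
  E           1.549     1.052  0.002044
  solve Keq expr → x = -0.01804; check Q = 1.4950e-06

Direction: reverse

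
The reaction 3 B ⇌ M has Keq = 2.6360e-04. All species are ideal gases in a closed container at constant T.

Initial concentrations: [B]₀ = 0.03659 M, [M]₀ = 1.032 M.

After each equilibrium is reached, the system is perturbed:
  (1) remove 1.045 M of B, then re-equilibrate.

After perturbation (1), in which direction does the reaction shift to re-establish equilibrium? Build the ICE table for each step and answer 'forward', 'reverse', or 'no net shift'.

Direction: reverse

Q₀ = 2.1067e+04 vs Keq = 2.6360e-04 ⇒ Q>K, reverse
Step 1:
                  B         M
  init      0.03659     1.032
  Δ           3.072    -1.024
  eq          3.109   0.00792
  solve Keq expr → x = -1.024; check Q = 2.6360e-04
Then remove 1.045 M of B.
Step 2:
                  B         M
  init        2.064   0.00792
  Δ         0.01664 -0.005546
  eq           2.08  0.002374
  solve Keq expr → x = -0.005546; check Q = 2.6360e-04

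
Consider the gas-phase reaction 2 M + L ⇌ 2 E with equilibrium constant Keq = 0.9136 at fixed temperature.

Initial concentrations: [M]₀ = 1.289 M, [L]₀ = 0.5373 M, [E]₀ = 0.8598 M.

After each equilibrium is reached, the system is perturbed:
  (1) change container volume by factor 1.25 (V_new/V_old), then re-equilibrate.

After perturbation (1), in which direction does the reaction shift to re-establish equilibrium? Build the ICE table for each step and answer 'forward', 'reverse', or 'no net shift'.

Q₀ = 0.8281 vs Keq = 0.9136 ⇒ Q<K, forward
Step 1:
                   M          L          E
  Initial      1.289     0.5373     0.8598
  Change    -0.02047   -0.01023    0.02047
  Equil        1.269     0.5271     0.8803
  solve Keq expr → x = 0.01023; check Q = 0.9136
Then change container volume by factor 1.25 (V_new/V_old).
Step 2:
                   M          L          E
  Initial      1.015     0.4217     0.7042
  Change     0.03711    0.01855   -0.03711
  Equil        1.052     0.4402     0.6671
  solve Keq expr → x = -0.01855; check Q = 0.9136

Direction: reverse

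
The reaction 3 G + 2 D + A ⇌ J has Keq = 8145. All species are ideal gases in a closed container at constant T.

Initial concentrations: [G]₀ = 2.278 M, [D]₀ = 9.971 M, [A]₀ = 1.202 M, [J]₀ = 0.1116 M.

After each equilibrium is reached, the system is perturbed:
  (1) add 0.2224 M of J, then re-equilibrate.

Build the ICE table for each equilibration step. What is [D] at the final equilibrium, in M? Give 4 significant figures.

[D]_eq = 8.463 M

Q₀ = 7.8999e-05 vs Keq = 8145 ⇒ Q<K, forward
Step 1:
                  G         D         A         J
  Initial     2.278     9.971     1.202    0.1116
  Change     -2.263    -1.509   -0.7544    0.7544
  Equil     0.01491     8.462    0.4476     0.866
  solve Keq expr → x = 0.7544; check Q = 8145
Then add 0.2224 M of J.
Step 2:
                  G         D         A         J
  Initial   0.01491     8.462    0.4476     1.088
  Change   0.001173 7.8209e-04 3.9104e-04 -3.9104e-04
  Equil     0.01609     8.463     0.448     1.088
  solve Keq expr → x = -3.9104e-04; check Q = 8145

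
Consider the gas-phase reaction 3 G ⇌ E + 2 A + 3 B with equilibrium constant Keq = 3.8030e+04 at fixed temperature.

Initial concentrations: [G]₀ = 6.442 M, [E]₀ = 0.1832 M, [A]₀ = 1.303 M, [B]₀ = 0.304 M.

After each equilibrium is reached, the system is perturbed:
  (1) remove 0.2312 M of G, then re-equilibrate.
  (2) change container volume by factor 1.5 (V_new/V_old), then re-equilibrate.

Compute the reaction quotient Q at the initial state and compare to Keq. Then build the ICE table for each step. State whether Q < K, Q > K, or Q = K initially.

Q₀ = 3.2687e-05; Q < K (proceeds forward)

Q₀ = 3.2687e-05 vs Keq = 3.8030e+04 ⇒ Q<K, forward
Step 1:
                   G          E          A          B
  Initial      6.442     0.1832      1.303      0.304
  Change      -5.755      1.918      3.836      5.755
  Equil       0.6873      2.101      5.139      6.059
  solve Keq expr → x = 1.918; check Q = 3.8030e+04
Then remove 0.2312 M of G.
Step 2:
                   G          E          A          B
  Initial     0.4561      2.101      5.139      6.059
  Change      0.1917   -0.06389    -0.1278    -0.1917
  Equil       0.6477      2.038      5.012      5.867
  solve Keq expr → x = -0.06389; check Q = 3.8030e+04
Then change container volume by factor 1.5 (V_new/V_old).
Step 3:
                   G          E          A          B
  Initial     0.4318      1.358      3.341      3.911
  Change     -0.1266    0.04218    0.08437     0.1266
  Equil       0.3053      1.401      3.426      4.038
  solve Keq expr → x = 0.04218; check Q = 3.8030e+04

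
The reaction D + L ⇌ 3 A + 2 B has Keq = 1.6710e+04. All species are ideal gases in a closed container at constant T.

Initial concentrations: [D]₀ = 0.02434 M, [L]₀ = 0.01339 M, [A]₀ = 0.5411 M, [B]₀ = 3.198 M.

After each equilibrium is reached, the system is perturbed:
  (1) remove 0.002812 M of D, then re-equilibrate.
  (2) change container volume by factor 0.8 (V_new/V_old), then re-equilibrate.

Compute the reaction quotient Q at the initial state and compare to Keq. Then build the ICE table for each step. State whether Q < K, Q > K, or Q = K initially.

Q₀ = 4972; Q < K (proceeds forward)

Q₀ = 4972 vs Keq = 1.6710e+04 ⇒ Q<K, forward
Step 1:
                  D         L         A         B
  init      0.02434   0.01339    0.5411     3.198
  Δ       -0.007045 -0.007045   0.02113   0.01409
  eq         0.0173  0.006345    0.5622     3.212
  solve Keq expr → x = 0.007045; check Q = 1.6710e+04
Then remove 0.002812 M of D.
Step 2:
                  D         L         A         B
  init      0.01448  0.006345    0.5622     3.212
  Δ       7.6013e-04 7.6013e-04  -0.00228  -0.00152
  eq        0.01524  0.007105      0.56     3.211
  solve Keq expr → x = -7.6013e-04; check Q = 1.6710e+04
Then change container volume by factor 0.8 (V_new/V_old).
Step 3:
                  D         L         A         B
  init      0.01905  0.008881    0.6999     4.013
  Δ        0.004383  0.004383  -0.01315 -0.008766
  eq        0.02344   0.01326    0.6868     4.004
  solve Keq expr → x = -0.004383; check Q = 1.6710e+04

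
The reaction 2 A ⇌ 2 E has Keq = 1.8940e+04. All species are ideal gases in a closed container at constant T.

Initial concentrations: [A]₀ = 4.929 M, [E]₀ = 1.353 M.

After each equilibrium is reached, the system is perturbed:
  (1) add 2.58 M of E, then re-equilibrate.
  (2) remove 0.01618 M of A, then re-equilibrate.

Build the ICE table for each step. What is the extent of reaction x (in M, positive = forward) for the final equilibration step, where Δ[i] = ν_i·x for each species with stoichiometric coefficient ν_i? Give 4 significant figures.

x = -0.008032 M

Q₀ = 0.07535 vs Keq = 1.8940e+04 ⇒ Q<K, forward
Step 1:
                    A           E
  I             4.929       1.353
  C            -4.884       4.884
  E           0.04532       6.237
  solve Keq expr → x = 2.442; check Q = 1.8940e+04
Then add 2.58 M of E.
Step 2:
                    A           E
  I           0.04532       8.817
  C           0.01861    -0.01861
  E           0.06393       8.798
  solve Keq expr → x = -0.009306; check Q = 1.8940e+04
Then remove 0.01618 M of A.
Step 3:
                    A           E
  I           0.04775       8.798
  C           0.01606    -0.01606
  E           0.06381       8.782
  solve Keq expr → x = -0.008032; check Q = 1.8940e+04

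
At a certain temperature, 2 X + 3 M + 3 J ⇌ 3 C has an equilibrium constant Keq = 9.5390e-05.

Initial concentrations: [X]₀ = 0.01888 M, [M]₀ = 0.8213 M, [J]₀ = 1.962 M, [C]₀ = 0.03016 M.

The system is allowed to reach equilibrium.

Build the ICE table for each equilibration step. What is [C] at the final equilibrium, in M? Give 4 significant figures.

[C]_eq = 0.007974 M

Q₀ = 0.01839 vs Keq = 9.5390e-05 ⇒ Q>K, reverse
Step 1:
                    X           M           J           C
  Initial     0.01888      0.8213       1.962     0.03016
  Change      0.01479     0.02219     0.02219    -0.02219
  Equil       0.03367      0.8435       1.984    0.007974
  solve Keq expr → x = -0.007395; check Q = 9.5390e-05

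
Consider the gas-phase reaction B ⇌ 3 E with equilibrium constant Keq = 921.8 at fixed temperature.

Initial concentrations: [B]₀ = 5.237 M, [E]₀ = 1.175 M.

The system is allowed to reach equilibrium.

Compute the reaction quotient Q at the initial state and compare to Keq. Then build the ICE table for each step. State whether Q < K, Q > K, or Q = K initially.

Q₀ = 0.3098; Q < K (proceeds forward)

Q₀ = 0.3098 vs Keq = 921.8 ⇒ Q<K, forward
Step 1:
                  B         E
  Initial     5.237     1.175
  Change     -3.505     10.51
  Equil       1.732     11.69
  solve Keq expr → x = 3.505; check Q = 921.8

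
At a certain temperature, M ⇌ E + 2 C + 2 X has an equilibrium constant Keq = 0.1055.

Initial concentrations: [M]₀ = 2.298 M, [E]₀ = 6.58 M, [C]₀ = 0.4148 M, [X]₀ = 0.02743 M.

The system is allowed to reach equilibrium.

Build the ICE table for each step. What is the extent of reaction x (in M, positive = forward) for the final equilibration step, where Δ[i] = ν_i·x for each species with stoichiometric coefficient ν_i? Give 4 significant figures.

x = 0.1252 M

Q₀ = 3.7068e-04 vs Keq = 0.1055 ⇒ Q<K, forward
Step 1:
                   M          E          C          X
  init         2.298       6.58     0.4148    0.02743
  Δ          -0.1252     0.1252     0.2505     0.2505
  eq           2.173      6.705     0.6653     0.2779
  solve Keq expr → x = 0.1252; check Q = 0.1055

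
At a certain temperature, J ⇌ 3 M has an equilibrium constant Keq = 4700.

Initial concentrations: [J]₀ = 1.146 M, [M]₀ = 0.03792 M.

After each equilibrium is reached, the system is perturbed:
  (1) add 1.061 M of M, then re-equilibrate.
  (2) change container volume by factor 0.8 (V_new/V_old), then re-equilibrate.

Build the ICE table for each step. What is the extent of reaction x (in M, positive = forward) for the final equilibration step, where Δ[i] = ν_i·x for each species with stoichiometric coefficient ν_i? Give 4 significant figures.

x = -0.01269 M

Q₀ = 4.7580e-05 vs Keq = 4700 ⇒ Q<K, forward
Step 1:
                    J           M
  Initial       1.146     0.03792
  Change       -1.137       3.412
  Equil      0.008735        3.45
  solve Keq expr → x = 1.137; check Q = 4700
Then add 1.061 M of M.
Step 2:
                    J           M
  Initial    0.008735       4.511
  Change      0.01039    -0.03117
  Equil       0.01913        4.48
  solve Keq expr → x = -0.01039; check Q = 4700
Then change container volume by factor 0.8 (V_new/V_old).
Step 3:
                    J           M
  Initial     0.02391       5.599
  Change      0.01269    -0.03807
  Equil        0.0366       5.561
  solve Keq expr → x = -0.01269; check Q = 4700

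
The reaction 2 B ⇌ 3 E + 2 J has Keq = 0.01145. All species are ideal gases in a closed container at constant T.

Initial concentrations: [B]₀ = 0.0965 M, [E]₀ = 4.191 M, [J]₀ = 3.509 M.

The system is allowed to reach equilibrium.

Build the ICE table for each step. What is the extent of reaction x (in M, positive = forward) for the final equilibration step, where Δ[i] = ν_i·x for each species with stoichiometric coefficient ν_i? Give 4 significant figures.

Q₀ = 9.7334e+04 vs Keq = 0.01145 ⇒ Q>K, reverse
Step 1:
                    B           E           J
  Initial      0.0965       4.191       3.509
  Change        2.509      -3.764      -2.509
  Equil         2.606      0.4269      0.9996
  solve Keq expr → x = -1.255; check Q = 0.01145

x = -1.255 M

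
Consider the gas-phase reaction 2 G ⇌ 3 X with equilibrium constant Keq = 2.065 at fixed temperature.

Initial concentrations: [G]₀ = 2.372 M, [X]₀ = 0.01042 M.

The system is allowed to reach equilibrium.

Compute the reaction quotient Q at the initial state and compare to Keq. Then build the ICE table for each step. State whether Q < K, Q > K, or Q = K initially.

Q₀ = 2.0108e-07 vs Keq = 2.065 ⇒ Q<K, forward
Step 1:
                   G          X
  init         2.372    0.01042
  Δ           -1.027      1.541
  eq           1.345      1.551
  solve Keq expr → x = 0.5137; check Q = 2.065

Q₀ = 2.0108e-07; Q < K (proceeds forward)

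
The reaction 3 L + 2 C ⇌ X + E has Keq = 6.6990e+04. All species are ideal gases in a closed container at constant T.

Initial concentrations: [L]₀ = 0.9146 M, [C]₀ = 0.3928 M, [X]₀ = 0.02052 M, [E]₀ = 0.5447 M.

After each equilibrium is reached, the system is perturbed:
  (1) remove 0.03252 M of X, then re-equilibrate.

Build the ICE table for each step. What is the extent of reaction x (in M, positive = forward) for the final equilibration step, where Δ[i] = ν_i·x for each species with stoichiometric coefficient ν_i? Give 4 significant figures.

x = 2.9310e-04 M

Q₀ = 0.09469 vs Keq = 6.6990e+04 ⇒ Q<K, forward
Step 1:
                   L          C          X          E
  init        0.9146     0.3928    0.02052     0.5447
  Δ          -0.5775     -0.385     0.1925     0.1925
  eq          0.3371   0.007821      0.213     0.7372
  solve Keq expr → x = 0.1925; check Q = 6.6990e+04
Then remove 0.03252 M of X.
Step 2:
                   L          C          X          E
  init        0.3371   0.007821     0.1805     0.7372
  Δ       -8.7929e-04 -5.8619e-04 2.9310e-04 2.9310e-04
  eq          0.3363   0.007235     0.1808     0.7375
  solve Keq expr → x = 2.9310e-04; check Q = 6.6990e+04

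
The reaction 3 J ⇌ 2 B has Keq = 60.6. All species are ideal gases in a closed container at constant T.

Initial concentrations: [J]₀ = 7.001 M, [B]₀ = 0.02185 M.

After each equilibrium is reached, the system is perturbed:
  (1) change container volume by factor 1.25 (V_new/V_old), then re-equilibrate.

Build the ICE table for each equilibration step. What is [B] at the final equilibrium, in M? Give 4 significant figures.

[B]_eq = 3.37 M

Q₀ = 1.3913e-06 vs Keq = 60.6 ⇒ Q<K, forward
Step 1:
                   J          B
  init         7.001    0.02185
  Δ           -6.334      4.222
  eq          0.6674      4.244
  solve Keq expr → x = 2.111; check Q = 60.6
Then change container volume by factor 1.25 (V_new/V_old).
Step 2:
                   J          B
  init        0.5339      3.395
  Δ          0.03834   -0.02556
  eq          0.5722       3.37
  solve Keq expr → x = -0.01278; check Q = 60.6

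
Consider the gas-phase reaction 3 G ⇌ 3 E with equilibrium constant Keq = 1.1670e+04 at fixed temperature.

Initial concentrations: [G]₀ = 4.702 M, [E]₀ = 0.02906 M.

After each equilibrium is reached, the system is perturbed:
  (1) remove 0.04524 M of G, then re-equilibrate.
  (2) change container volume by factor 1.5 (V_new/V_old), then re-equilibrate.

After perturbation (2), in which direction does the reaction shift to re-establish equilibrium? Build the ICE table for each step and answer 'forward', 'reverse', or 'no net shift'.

Direction: no net shift

Q₀ = 2.3607e-07 vs Keq = 1.1670e+04 ⇒ Q<K, forward
Step 1:
                  G         E
  Initial     4.702   0.02906
  Change     -4.502     4.502
  Equil      0.1998     4.531
  solve Keq expr → x = 1.501; check Q = 1.1670e+04
Then remove 0.04524 M of G.
Step 2:
                  G         E
  Initial    0.1545     4.531
  Change    0.04333  -0.04333
  Equil      0.1979     4.488
  solve Keq expr → x = -0.01444; check Q = 1.1670e+04
Then change container volume by factor 1.5 (V_new/V_old).
Step 3:
                  G         E
  Initial    0.1319     2.992
  Change          0         0
  Equil      0.1319     2.992
  solve Keq expr → x = 0; check Q = 1.1670e+04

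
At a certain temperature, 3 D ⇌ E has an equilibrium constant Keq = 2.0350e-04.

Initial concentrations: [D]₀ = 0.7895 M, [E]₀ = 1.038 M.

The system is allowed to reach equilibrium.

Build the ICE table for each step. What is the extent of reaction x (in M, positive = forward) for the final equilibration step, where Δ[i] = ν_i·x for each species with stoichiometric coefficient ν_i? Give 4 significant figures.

x = -1.026 M

Q₀ = 2.109 vs Keq = 2.0350e-04 ⇒ Q>K, reverse
Step 1:
                   D          E
  init        0.7895      1.038
  Δ            3.079     -1.026
  eq           3.868    0.01178
  solve Keq expr → x = -1.026; check Q = 2.0350e-04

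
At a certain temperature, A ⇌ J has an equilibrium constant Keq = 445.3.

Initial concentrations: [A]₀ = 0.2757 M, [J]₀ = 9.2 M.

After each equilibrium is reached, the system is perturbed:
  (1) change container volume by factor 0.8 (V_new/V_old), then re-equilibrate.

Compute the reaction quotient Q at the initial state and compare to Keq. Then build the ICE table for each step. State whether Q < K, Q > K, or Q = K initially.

Q₀ = 33.37; Q < K (proceeds forward)

Q₀ = 33.37 vs Keq = 445.3 ⇒ Q<K, forward
Step 1:
                   A          J
  I           0.2757        9.2
  C          -0.2545     0.2545
  E          0.02123      9.454
  solve Keq expr → x = 0.2545; check Q = 445.3
Then change container volume by factor 0.8 (V_new/V_old).
Step 2:
                   A          J
  I          0.02654      11.82
  C                0          0
  E          0.02654      11.82
  solve Keq expr → x = 0; check Q = 445.3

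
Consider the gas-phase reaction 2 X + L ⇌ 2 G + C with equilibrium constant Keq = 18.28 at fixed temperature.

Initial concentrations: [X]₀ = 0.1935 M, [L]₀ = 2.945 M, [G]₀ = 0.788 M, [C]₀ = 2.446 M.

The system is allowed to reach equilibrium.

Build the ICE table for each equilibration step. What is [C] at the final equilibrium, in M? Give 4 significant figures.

[C]_eq = 2.456 M

Q₀ = 13.77 vs Keq = 18.28 ⇒ Q<K, forward
Step 1:
                   X          L          G          C
  I           0.1935      2.945      0.788      2.446
  C          -0.0205   -0.01025     0.0205    0.01025
  E            0.173      2.935     0.8085      2.456
  solve Keq expr → x = 0.01025; check Q = 18.28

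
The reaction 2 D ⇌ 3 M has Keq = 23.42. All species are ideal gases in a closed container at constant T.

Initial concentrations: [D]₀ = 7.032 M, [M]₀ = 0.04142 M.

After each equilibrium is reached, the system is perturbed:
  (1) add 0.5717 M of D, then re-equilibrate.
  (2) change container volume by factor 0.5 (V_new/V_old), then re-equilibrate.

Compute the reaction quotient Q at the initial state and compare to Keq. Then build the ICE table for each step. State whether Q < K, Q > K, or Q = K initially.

Q₀ = 1.4371e-06; Q < K (proceeds forward)

Q₀ = 1.4371e-06 vs Keq = 23.42 ⇒ Q<K, forward
Step 1:
                   D          M
  Initial      7.032    0.04142
  Change      -3.983      5.974
  Equil        3.049      6.016
  solve Keq expr → x = 1.991; check Q = 23.42
Then add 0.5717 M of D.
Step 2:
                   D          M
  Initial      3.621      6.016
  Change     -0.2648     0.3972
  Equil        3.356      6.413
  solve Keq expr → x = 0.1324; check Q = 23.42
Then change container volume by factor 0.5 (V_new/V_old).
Step 3:
                   D          M
  Initial      6.712      12.83
  Change       1.064     -1.596
  Equil        7.776      11.23
  solve Keq expr → x = -0.5322; check Q = 23.42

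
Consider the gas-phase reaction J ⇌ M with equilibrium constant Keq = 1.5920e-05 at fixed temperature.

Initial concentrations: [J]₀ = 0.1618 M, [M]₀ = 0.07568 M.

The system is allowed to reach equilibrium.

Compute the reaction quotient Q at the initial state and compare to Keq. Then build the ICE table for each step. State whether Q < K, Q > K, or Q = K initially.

Q₀ = 0.4677; Q > K (proceeds reverse)

Q₀ = 0.4677 vs Keq = 1.5920e-05 ⇒ Q>K, reverse
Step 1:
                    J           M
  init         0.1618     0.07568
  Δ           0.07568    -0.07568
  eq           0.2375  3.7806e-06
  solve Keq expr → x = -0.07568; check Q = 1.5920e-05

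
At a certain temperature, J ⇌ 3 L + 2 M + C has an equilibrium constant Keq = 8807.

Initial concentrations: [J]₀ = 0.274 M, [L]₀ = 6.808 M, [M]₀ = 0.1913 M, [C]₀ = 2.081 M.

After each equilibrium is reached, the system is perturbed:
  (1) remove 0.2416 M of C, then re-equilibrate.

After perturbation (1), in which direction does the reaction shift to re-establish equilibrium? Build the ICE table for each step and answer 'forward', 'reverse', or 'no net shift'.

Direction: forward

Q₀ = 87.7 vs Keq = 8807 ⇒ Q<K, forward
Step 1:
                   J          L          M          C
  I            0.274      6.808     0.1913      2.081
  C          -0.2279     0.6836     0.4557     0.2279
  E          0.04614      7.492      0.647      2.309
  solve Keq expr → x = 0.2279; check Q = 8807
Then remove 0.2416 M of C.
Step 2:
                   J          L          M          C
  I          0.04614      7.492      0.647      2.067
  C        -0.003635    0.01091   0.007271   0.003635
  E          0.04251      7.502     0.6543      2.071
  solve Keq expr → x = 0.003635; check Q = 8807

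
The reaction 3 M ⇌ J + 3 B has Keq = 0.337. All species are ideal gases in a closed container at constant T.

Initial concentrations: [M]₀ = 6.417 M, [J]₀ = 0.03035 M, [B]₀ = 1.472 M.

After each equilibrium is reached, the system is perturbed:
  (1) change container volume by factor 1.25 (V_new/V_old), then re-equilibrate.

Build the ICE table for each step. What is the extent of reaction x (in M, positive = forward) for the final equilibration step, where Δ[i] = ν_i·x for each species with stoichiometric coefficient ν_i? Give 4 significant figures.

Q₀ = 3.6634e-04 vs Keq = 0.337 ⇒ Q<K, forward
Step 1:
                  M         J         B
  I           6.417   0.03035     1.472
  C          -1.998    0.6659     1.998
  E           4.419    0.6963      3.47
  solve Keq expr → x = 0.6659; check Q = 0.337
Then change container volume by factor 1.25 (V_new/V_old).
Step 2:
                  M         J         B
  I           3.535     0.557     2.776
  C        -0.08903   0.02968   0.08903
  E           3.446    0.5867     2.865
  solve Keq expr → x = 0.02968; check Q = 0.337

x = 0.02968 M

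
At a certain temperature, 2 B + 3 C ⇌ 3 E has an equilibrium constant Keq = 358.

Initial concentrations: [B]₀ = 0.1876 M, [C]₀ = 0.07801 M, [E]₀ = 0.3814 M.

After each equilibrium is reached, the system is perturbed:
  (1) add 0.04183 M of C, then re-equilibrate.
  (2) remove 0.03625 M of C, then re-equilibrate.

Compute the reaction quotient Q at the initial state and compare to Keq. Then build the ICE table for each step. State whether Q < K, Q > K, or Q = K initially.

Q₀ = 3321; Q > K (proceeds reverse)

Q₀ = 3321 vs Keq = 358 ⇒ Q>K, reverse
Step 1:
                   B          C          E
  I           0.1876    0.07801     0.3814
  C          0.03321    0.04982   -0.04982
  E           0.2208     0.1278     0.3316
  solve Keq expr → x = -0.01661; check Q = 358
Then add 0.04183 M of C.
Step 2:
                   B          C          E
  I           0.2208     0.1697     0.3316
  C         -0.01659   -0.02489    0.02489
  E           0.2042     0.1448     0.3565
  solve Keq expr → x = 0.008296; check Q = 358
Then remove 0.03625 M of C.
Step 3:
                   B          C          E
  I           0.2042     0.1085     0.3565
  C          0.01433     0.0215    -0.0215
  E           0.2186       0.13      0.335
  solve Keq expr → x = -0.007167; check Q = 358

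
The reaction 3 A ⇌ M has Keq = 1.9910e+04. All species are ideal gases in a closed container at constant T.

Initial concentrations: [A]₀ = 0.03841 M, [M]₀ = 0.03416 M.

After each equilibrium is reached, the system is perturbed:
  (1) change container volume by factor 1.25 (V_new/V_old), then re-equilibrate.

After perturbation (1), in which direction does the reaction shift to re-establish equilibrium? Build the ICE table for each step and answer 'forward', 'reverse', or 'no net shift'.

Direction: reverse

Q₀ = 602.8 vs Keq = 1.9910e+04 ⇒ Q<K, forward
Step 1:
                   A          M
  I          0.03841    0.03416
  C         -0.02552   0.008506
  E          0.01289    0.04267
  solve Keq expr → x = 0.008506; check Q = 1.9910e+04
Then change container volume by factor 1.25 (V_new/V_old).
Step 2:
                   A          M
  I          0.01031    0.03413
  C         0.001592 -5.3066e-04
  E          0.01191     0.0336
  solve Keq expr → x = -5.3066e-04; check Q = 1.9910e+04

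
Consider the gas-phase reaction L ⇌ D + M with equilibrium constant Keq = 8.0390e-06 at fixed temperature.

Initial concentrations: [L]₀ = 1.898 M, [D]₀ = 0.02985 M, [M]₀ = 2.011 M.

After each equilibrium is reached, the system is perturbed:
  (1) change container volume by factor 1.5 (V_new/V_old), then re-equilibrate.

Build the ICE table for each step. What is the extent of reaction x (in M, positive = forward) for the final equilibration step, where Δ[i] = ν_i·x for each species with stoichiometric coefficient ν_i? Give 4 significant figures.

x = 2.6075e-06 M

Q₀ = 0.03163 vs Keq = 8.0390e-06 ⇒ Q>K, reverse
Step 1:
                    L           D           M
  Initial       1.898     0.02985       2.011
  Change      0.02984    -0.02984    -0.02984
  Equil         1.928  7.8227e-06       1.981
  solve Keq expr → x = -0.02984; check Q = 8.0390e-06
Then change container volume by factor 1.5 (V_new/V_old).
Step 2:
                    L           D           M
  Initial       1.285  5.2151e-06       1.321
  Change  -2.6075e-06  2.6075e-06  2.6075e-06
  Equil         1.285  7.8226e-06       1.321
  solve Keq expr → x = 2.6075e-06; check Q = 8.0390e-06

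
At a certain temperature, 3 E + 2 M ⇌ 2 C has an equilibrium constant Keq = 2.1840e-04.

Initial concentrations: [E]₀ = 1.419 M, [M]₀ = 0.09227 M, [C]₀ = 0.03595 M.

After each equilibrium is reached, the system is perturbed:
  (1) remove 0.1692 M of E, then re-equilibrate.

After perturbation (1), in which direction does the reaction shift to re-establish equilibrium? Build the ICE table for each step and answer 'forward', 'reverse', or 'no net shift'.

Direction: reverse

Q₀ = 0.05313 vs Keq = 2.1840e-04 ⇒ Q>K, reverse
Step 1:
                    E           M           C
  I             1.419     0.09227     0.03595
  C             0.049     0.03267    -0.03267
  E             1.468      0.1249    0.003284
  solve Keq expr → x = -0.01633; check Q = 2.1840e-04
Then remove 0.1692 M of E.
Step 2:
                    E           M           C
  I             1.299      0.1249    0.003284
  C        8.0517e-04  5.3678e-04 -5.3678e-04
  E               1.3      0.1255    0.002747
  solve Keq expr → x = -2.6839e-04; check Q = 2.1840e-04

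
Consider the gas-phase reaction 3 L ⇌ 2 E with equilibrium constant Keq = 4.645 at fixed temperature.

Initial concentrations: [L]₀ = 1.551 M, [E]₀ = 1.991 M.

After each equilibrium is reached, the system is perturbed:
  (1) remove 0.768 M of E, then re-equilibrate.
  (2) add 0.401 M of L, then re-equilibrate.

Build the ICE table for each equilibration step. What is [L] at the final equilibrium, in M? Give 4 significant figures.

[L]_eq = 0.9224 M

Q₀ = 1.062 vs Keq = 4.645 ⇒ Q<K, forward
Step 1:
                    L           E
  Initial       1.551       1.991
  Change      -0.4995       0.333
  Equil         1.052       2.324
  solve Keq expr → x = 0.1665; check Q = 4.645
Then remove 0.768 M of E.
Step 2:
                    L           E
  Initial       1.052       1.556
  Change      -0.2012      0.1341
  Equil        0.8504        1.69
  solve Keq expr → x = 0.06705; check Q = 4.645
Then add 0.401 M of L.
Step 3:
                    L           E
  Initial       1.251        1.69
  Change      -0.3289      0.2193
  Equil        0.9224       1.909
  solve Keq expr → x = 0.1096; check Q = 4.645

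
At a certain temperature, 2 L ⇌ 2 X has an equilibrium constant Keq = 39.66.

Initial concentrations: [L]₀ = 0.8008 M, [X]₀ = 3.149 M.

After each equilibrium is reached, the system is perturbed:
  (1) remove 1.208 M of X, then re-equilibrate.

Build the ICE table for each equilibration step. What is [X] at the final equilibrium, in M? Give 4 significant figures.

[X]_eq = 2.366 M

Q₀ = 15.46 vs Keq = 39.66 ⇒ Q<K, forward
Step 1:
                  L         X
  Initial    0.8008     3.149
  Change    -0.2596    0.2596
  Equil      0.5412     3.409
  solve Keq expr → x = 0.1298; check Q = 39.66
Then remove 1.208 M of X.
Step 2:
                  L         X
  Initial    0.5412     2.201
  Change    -0.1655    0.1655
  Equil      0.3757     2.366
  solve Keq expr → x = 0.08277; check Q = 39.66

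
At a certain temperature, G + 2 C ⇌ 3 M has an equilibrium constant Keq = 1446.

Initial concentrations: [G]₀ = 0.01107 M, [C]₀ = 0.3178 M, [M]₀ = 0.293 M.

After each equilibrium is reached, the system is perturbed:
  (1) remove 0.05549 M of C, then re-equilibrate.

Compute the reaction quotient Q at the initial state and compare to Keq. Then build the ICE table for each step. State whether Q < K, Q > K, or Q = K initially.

Q₀ = 22.5; Q < K (proceeds forward)

Q₀ = 22.5 vs Keq = 1446 ⇒ Q<K, forward
Step 1:
                    G           C           M
  I           0.01107      0.3178       0.293
  C           -0.0108     -0.0216      0.0324
  E        2.7157e-04      0.2962      0.3254
  solve Keq expr → x = 0.0108; check Q = 1446
Then remove 0.05549 M of C.
Step 2:
                    G           C           M
  I        2.7157e-04      0.2407      0.3254
  C        1.3715e-04  2.7430e-04 -4.1145e-04
  E        4.0872e-04       0.241       0.325
  solve Keq expr → x = -1.3715e-04; check Q = 1446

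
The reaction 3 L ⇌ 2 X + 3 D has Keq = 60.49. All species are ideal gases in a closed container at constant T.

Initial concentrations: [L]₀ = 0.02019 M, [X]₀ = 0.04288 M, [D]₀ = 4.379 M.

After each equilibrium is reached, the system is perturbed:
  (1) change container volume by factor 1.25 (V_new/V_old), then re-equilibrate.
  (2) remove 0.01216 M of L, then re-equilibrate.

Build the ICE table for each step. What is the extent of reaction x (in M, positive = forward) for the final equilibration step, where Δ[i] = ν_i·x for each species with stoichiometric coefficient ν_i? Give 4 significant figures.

x = -0.001467 M

Q₀ = 1.8760e+04 vs Keq = 60.49 ⇒ Q>K, reverse
Step 1:
                  L         X         D
  I         0.02019   0.04288     4.379
  C         0.04353  -0.02902  -0.04353
  E         0.06372   0.01386     4.335
  solve Keq expr → x = -0.01451; check Q = 60.49
Then change container volume by factor 1.25 (V_new/V_old).
Step 2:
                  L         X         D
  I         0.05098   0.01109     3.468
  C       -0.002579  0.001719  0.002579
  E          0.0484   0.01281     3.471
  solve Keq expr → x = 8.5962e-04; check Q = 60.49
Then remove 0.01216 M of L.
Step 3:
                  L         X         D
  I         0.03624   0.01281     3.471
  C        0.004401 -0.002934 -0.004401
  E         0.04064  0.009872     3.467
  solve Keq expr → x = -0.001467; check Q = 60.49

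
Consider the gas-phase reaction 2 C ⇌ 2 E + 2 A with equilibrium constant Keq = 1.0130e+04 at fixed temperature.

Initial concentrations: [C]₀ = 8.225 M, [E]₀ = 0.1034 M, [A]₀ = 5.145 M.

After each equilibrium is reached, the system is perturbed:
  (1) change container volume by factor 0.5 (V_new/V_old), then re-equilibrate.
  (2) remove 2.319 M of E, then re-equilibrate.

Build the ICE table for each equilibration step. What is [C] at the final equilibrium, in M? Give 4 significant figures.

[C]_eq = 2.759 M

Q₀ = 0.004184 vs Keq = 1.0130e+04 ⇒ Q<K, forward
Step 1:
                   C          E          A
  init         8.225     0.1034      5.145
  Δ           -7.308      7.308      7.308
  eq           0.917      7.411      12.45
  solve Keq expr → x = 3.654; check Q = 1.0130e+04
Then change container volume by factor 0.5 (V_new/V_old).
Step 2:
                   C          E          A
  init         1.834      14.82      24.91
  Δ            1.328     -1.328     -1.328
  eq           3.162       13.5      23.58
  solve Keq expr → x = -0.6638; check Q = 1.0130e+04
Then remove 2.319 M of E.
Step 3:
                   C          E          A
  init         3.162      11.18      23.58
  Δ          -0.4026     0.4026     0.4026
  eq           2.759      11.58      23.98
  solve Keq expr → x = 0.2013; check Q = 1.0130e+04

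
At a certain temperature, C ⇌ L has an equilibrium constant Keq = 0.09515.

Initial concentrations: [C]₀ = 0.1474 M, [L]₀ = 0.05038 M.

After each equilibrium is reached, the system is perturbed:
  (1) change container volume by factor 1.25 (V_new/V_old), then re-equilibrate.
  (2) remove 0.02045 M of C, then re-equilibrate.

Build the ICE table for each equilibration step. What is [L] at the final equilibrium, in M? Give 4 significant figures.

Q₀ = 0.3418 vs Keq = 0.09515 ⇒ Q>K, reverse
Step 1:
                  C         L
  I          0.1474   0.05038
  C          0.0332   -0.0332
  E          0.1806   0.01718
  solve Keq expr → x = -0.0332; check Q = 0.09515
Then change container volume by factor 1.25 (V_new/V_old).
Step 2:
                  C         L
  I          0.1445   0.01375
  C               0         0
  E          0.1445   0.01375
  solve Keq expr → x = 0; check Q = 0.09515
Then remove 0.02045 M of C.
Step 3:
                  C         L
  I           0.124   0.01375
  C        0.001777 -0.001777
  E          0.1258   0.01197
  solve Keq expr → x = -0.001777; check Q = 0.09515

[L]_eq = 0.01197 M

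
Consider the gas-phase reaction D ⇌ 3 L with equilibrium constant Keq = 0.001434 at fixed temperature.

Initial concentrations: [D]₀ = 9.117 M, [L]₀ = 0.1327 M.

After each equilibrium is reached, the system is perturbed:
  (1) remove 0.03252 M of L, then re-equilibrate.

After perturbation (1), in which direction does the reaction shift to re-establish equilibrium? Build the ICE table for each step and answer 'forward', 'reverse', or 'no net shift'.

Direction: forward

Q₀ = 2.5631e-04 vs Keq = 0.001434 ⇒ Q<K, forward
Step 1:
                   D          L
  Initial      9.117     0.1327
  Change    -0.03419     0.1026
  Equil        9.083     0.2353
  solve Keq expr → x = 0.03419; check Q = 0.001434
Then remove 0.03252 M of L.
Step 2:
                   D          L
  Initial      9.083     0.2028
  Change    -0.01081    0.03243
  Equil        9.072     0.2352
  solve Keq expr → x = 0.01081; check Q = 0.001434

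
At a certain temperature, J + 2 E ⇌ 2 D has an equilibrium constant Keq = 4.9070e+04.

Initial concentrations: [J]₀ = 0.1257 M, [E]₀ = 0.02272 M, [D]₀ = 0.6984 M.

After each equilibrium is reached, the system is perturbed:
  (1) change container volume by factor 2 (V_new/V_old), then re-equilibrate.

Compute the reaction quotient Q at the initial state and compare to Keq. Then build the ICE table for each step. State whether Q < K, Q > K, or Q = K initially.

Q₀ = 7517 vs Keq = 4.9070e+04 ⇒ Q<K, forward
Step 1:
                  J         E         D
  Initial    0.1257   0.02272    0.6984
  Change  -0.006702   -0.0134    0.0134
  Equil       0.119  0.009315    0.7118
  solve Keq expr → x = 0.006702; check Q = 4.9070e+04
Then change container volume by factor 2 (V_new/V_old).
Step 2:
                  J         E         D
  Initial    0.0595  0.004658    0.3559
  Change  9.2243e-04  0.001845 -0.001845
  Equil     0.06042  0.006502    0.3541
  solve Keq expr → x = -9.2243e-04; check Q = 4.9070e+04

Q₀ = 7517; Q < K (proceeds forward)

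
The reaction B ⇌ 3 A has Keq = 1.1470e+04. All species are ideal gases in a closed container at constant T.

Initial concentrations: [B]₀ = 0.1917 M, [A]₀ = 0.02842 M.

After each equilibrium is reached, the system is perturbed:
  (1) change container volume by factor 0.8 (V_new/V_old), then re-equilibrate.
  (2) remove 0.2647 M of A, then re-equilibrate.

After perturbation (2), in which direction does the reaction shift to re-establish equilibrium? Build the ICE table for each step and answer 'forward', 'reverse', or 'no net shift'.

Direction: forward

Q₀ = 1.1974e-04 vs Keq = 1.1470e+04 ⇒ Q<K, forward
Step 1:
                    B           A
  init         0.1917     0.02842
  Δ           -0.1917       0.575
  eq       1.9160e-05      0.6035
  solve Keq expr → x = 0.1917; check Q = 1.1470e+04
Then change container volume by factor 0.8 (V_new/V_old).
Step 2:
                    B           A
  init     2.3950e-05      0.7543
  Δ        1.3466e-05 -4.0397e-05
  eq       3.7415e-05      0.7543
  solve Keq expr → x = -1.3466e-05; check Q = 1.1470e+04
Then remove 0.2647 M of A.
Step 3:
                    B           A
  init     3.7415e-05      0.4896
  Δ       -2.7179e-05  8.1536e-05
  eq       1.0236e-05      0.4897
  solve Keq expr → x = 2.7179e-05; check Q = 1.1470e+04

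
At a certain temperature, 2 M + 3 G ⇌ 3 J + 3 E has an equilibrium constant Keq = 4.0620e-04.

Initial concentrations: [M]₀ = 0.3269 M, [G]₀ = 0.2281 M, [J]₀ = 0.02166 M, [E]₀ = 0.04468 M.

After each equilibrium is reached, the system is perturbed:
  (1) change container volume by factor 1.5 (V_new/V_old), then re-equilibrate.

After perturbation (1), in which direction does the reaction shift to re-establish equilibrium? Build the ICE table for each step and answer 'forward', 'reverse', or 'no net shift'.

Q₀ = 7.1468e-07 vs Keq = 4.0620e-04 ⇒ Q<K, forward
Step 1:
                  M         G         J         E
  I          0.3269    0.2281   0.02166   0.04468
  C        -0.03019  -0.04529   0.04529   0.04529
  E          0.2967    0.1828   0.06695   0.08997
  solve Keq expr → x = 0.0151; check Q = 4.0620e-04
Then change container volume by factor 1.5 (V_new/V_old).
Step 2:
                  M         G         J         E
  I          0.1978    0.1219   0.04463   0.05998
  C       -0.001854 -0.002781  0.002781  0.002781
  E           0.196    0.1191   0.04741   0.06276
  solve Keq expr → x = 9.2716e-04; check Q = 4.0620e-04

Direction: forward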